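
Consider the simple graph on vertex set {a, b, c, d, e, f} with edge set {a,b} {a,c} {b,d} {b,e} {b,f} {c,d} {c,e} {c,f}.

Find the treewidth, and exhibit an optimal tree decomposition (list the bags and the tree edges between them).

The largest bag has 3 vertices, giving width 2; this decomposition certifies tw(G) ≤ 2. The edges c–f–b–d–c form a cycle, so G is not a tree and its treewidth is at least 2. Combining the bounds, tw(G) = 2.

Treewidth 2.
One optimal decomposition is:
Bags: B1 = {b, c, f}  B2 = {b, c, d}  B3 = {a, b, c}  B4 = {b, c, e}
Tree: B1–B2, B2–B3, B3–B4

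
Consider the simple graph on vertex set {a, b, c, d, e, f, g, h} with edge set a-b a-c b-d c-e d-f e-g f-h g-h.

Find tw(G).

2

A width-2 tree decomposition is:
Bags: B1 = {a, b, d}  B2 = {a, d, f}  B3 = {a, f, h}  B4 = {a, g, h}  B5 = {a, e, g}  B6 = {a, c, e}
Tree: B1–B2, B2–B3, B3–B4, B4–B5, B5–B6
Each bag holds 3 vertices, so the decomposition has width 2, which upper-bounds the treewidth. For the lower bound, G contains the cycle a–b–d–f–h–g–e–c–a, so G is not a forest; only forests have treewidth ≤ 1, hence tw(G) ≥ 2. The upper and lower bounds meet at 2, so that is the treewidth.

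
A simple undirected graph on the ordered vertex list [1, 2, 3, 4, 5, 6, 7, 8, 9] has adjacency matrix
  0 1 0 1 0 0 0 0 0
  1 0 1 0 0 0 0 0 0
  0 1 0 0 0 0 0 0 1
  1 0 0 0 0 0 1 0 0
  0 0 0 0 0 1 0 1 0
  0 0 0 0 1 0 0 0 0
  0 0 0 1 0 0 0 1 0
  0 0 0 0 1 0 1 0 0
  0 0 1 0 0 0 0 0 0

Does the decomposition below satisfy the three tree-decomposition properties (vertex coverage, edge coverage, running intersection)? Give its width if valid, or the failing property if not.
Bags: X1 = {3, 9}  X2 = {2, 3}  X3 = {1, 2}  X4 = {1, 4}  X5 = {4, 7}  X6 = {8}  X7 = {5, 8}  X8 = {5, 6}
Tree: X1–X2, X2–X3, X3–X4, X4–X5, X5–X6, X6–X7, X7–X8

A tree decomposition must satisfy three properties: every vertex lies in some bag; for every edge, both endpoints lie together in some bag; and for every vertex, the bags containing it form a connected subtree. Here edge (7,8) lies in no bag, so the decomposition is invalid.

No — edge (7,8) lies in no bag.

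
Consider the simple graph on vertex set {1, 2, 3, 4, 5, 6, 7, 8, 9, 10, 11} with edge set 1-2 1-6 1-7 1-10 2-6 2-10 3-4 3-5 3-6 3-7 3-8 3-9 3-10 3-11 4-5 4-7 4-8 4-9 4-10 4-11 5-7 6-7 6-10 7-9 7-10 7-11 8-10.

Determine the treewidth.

3

A width-3 tree decomposition is:
Bags: B1 = {3, 4, 8, 10}  B2 = {3, 4, 7, 10}  B3 = {3, 4, 5, 7}  B4 = {3, 4, 7, 11}  B5 = {3, 4, 7, 9}  B6 = {3, 6, 7, 10}  B7 = {1, 6, 7, 10}  B8 = {1, 2, 6, 10}
Tree: B1–B2, B2–B3, B3–B4, B4–B5, B2–B6, B6–B7, B7–B8
Every bag has size at most 4, so the width is 4 − 1 = 3 and tw(G) ≤ 3. Conversely, {1, 2, 6, 10} is a clique of size 4, and the vertices of any clique must share a bag in every tree decomposition; so some bag has ≥ 4 vertices and tw(G) ≥ 3. Therefore the treewidth is 3.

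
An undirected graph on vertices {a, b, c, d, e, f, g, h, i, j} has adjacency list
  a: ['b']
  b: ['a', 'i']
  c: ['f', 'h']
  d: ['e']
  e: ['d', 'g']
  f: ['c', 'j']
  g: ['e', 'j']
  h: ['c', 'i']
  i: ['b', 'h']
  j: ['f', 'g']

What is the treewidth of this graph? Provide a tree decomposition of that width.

Every bag has size at most 2, so the width is 2 − 1 = 1 and tw(G) ≤ 1. Since G has at least one edge (e.g. a–b), it is not an edgeless graph, so tw(G) ≥ 1. Hence tw(G) = 1 exactly.

Treewidth 1.
One such decomposition:
Bags: B1 = {a, b}  B2 = {b, i}  B3 = {h, i}  B4 = {c, h}  B5 = {c, f}  B6 = {f, j}  B7 = {g, j}  B8 = {e, g}  B9 = {d, e}
Tree: B1–B2, B2–B3, B3–B4, B4–B5, B5–B6, B6–B7, B7–B8, B8–B9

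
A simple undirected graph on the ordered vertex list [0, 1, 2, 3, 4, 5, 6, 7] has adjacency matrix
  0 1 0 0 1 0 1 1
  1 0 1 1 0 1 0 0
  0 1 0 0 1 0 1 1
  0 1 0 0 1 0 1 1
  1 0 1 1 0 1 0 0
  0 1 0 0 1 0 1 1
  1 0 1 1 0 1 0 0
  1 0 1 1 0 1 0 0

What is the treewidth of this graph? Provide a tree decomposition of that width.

Treewidth 4.
One optimal decomposition is:
Bags: B1 = {0, 2, 3, 5, 6}  B2 = {0, 1, 2, 3, 5}  B3 = {0, 2, 3, 4, 5}  B4 = {0, 2, 3, 5, 7}
Tree: B1–B2, B2–B3, B3–B4

The largest bag has 5 vertices, giving width 4; this decomposition certifies tw(G) ≤ 4. For the lower bound: the 5 vertex sets {3,6}, {1,5}, {2,4}, {0}, {7} are disjoint, each induces a connected subgraph, and every pair is joined by at least one edge of G. Contracting each set to a single vertex therefore yields K_{5} as a minor, and since treewidth is minor-monotone, tw(G) ≥ tw(K_{5}) = 4. Combining the bounds, tw(G) = 4.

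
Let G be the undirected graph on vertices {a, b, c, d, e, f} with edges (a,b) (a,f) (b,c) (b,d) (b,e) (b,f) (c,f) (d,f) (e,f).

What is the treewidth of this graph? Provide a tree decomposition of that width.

Every bag has size at most 3, so the width is 3 − 1 = 2 and tw(G) ≤ 2. On the other hand G contains the 3-clique {b, d, f}. A clique must lie in a single bag of any decomposition, so no decomposition can have width below 2. Hence tw(G) = 2 exactly.

Treewidth 2.
Bags: B1 = {b, e, f}  B2 = {a, b, f}  B3 = {b, d, f}  B4 = {b, c, f}
Tree: B1–B2, B2–B3, B1–B4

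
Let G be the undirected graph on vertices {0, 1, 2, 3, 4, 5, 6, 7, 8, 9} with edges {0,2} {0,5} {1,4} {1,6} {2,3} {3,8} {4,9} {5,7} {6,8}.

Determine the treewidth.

1

A width-1 tree decomposition is:
Bags: B1 = {4, 9}  B2 = {1, 4}  B3 = {1, 6}  B4 = {6, 8}  B5 = {3, 8}  B6 = {2, 3}  B7 = {0, 2}  B8 = {0, 5}  B9 = {5, 7}
Tree: B1–B2, B2–B3, B3–B4, B4–B5, B5–B6, B6–B7, B7–B8, B8–B9
Each bag holds 2 vertices, so the decomposition has width 1, which upper-bounds the treewidth. Since G has at least one edge (e.g. 9–4), it is not an edgeless graph, so tw(G) ≥ 1. The upper and lower bounds meet at 1, so that is the treewidth.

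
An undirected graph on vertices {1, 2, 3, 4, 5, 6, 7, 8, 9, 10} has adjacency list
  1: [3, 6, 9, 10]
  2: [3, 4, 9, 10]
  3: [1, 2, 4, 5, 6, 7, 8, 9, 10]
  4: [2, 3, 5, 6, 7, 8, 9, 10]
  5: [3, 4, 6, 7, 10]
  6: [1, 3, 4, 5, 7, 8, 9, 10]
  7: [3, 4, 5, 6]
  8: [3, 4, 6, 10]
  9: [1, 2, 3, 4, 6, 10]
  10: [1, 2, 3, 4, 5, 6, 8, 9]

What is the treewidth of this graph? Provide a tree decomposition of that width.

Each bag holds 5 vertices, so the decomposition has width 4, which upper-bounds the treewidth. Conversely, {1, 3, 6, 9, 10} is a clique of size 5, and the vertices of any clique must share a bag in every tree decomposition; so some bag has ≥ 5 vertices and tw(G) ≥ 4. Combining the bounds, tw(G) = 4.

Treewidth 4.
One such decomposition:
Bags: B1 = {3, 4, 5, 6, 10}  B2 = {3, 4, 6, 9, 10}  B3 = {2, 3, 4, 9, 10}  B4 = {1, 3, 6, 9, 10}  B5 = {3, 4, 6, 8, 10}  B6 = {3, 4, 5, 6, 7}
Tree: B1–B2, B2–B3, B2–B4, B1–B5, B1–B6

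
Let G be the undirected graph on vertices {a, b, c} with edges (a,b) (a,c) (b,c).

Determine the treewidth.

A width-2 tree decomposition is:
Bags: B1 = {a, b, c}
Tree: (single bag)
A single bag containing all 3 vertices is trivially a valid decomposition of width 2. For the lower bound, the 3 vertices {a, b, c} are pairwise adjacent, and any tree decomposition puts a clique entirely inside one bag — forcing width ≥ 2. Combining the bounds, tw(G) = 2.

2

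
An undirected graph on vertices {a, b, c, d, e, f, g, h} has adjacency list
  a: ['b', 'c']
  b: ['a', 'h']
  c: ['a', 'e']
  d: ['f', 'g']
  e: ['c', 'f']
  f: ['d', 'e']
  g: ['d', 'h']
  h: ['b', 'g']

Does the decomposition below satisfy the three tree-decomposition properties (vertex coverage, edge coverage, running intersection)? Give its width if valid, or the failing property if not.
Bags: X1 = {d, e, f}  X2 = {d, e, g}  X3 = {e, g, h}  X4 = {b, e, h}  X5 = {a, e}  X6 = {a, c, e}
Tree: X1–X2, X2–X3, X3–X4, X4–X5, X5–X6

No — edge (b,a) lies in no bag.

A tree decomposition must satisfy three properties: every vertex lies in some bag; for every edge, both endpoints lie together in some bag; and for every vertex, the bags containing it form a connected subtree. Here edge (b,a) lies in no bag, so the decomposition is invalid.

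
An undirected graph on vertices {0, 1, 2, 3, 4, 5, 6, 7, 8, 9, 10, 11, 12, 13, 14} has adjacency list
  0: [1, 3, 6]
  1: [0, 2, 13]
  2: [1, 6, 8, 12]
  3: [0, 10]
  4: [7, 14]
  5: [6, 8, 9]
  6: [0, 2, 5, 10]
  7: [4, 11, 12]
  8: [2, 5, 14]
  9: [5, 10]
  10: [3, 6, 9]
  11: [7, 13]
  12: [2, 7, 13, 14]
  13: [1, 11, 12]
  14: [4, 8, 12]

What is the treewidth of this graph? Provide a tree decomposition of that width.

Treewidth 3.
Bags: B1 = {4, 7, 11, 14}  B2 = {7, 11, 12, 14}  B3 = {11, 12, 13, 14}  B4 = {8, 12, 13, 14}  B5 = {2, 8, 12, 13}  B6 = {1, 2, 8, 13}  B7 = {1, 2, 5, 8}  B8 = {1, 2, 5, 6}  B9 = {0, 1, 5, 6}  B10 = {0, 5, 6, 9}  B11 = {0, 6, 9, 10}  B12 = {0, 3, 9, 10}
Tree: B1–B2, B2–B3, B3–B4, B4–B5, B5–B6, B6–B7, B7–B8, B8–B9, B9–B10, B10–B11, B11–B12

The largest bag has 4 vertices, giving width 3; this decomposition certifies tw(G) ≤ 3. For the lower bound: the 4 vertex sets {4,7,11}, {14}, {12}, {1,2,8,13} are disjoint, each induces a connected subgraph, and every pair is joined by at least one edge of G. Contracting each set to a single vertex therefore yields K_{4} as a minor, and since treewidth is minor-monotone, tw(G) ≥ tw(K_{4}) = 3. The upper and lower bounds meet at 3, so that is the treewidth.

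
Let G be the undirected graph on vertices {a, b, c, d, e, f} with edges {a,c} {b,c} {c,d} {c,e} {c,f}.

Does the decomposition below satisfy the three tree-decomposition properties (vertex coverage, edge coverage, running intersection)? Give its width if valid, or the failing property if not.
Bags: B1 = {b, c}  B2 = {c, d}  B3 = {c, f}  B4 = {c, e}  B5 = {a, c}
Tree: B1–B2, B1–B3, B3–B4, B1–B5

Yes; width 1.

Checking the three conditions: (i) the bags cover all of {a, b, c, d, e, f}; (ii) for each edge, some bag contains both endpoints; (iii) the bags containing any fixed vertex form a subtree. All hold, so the decomposition is valid with width 2 − 1 = 1.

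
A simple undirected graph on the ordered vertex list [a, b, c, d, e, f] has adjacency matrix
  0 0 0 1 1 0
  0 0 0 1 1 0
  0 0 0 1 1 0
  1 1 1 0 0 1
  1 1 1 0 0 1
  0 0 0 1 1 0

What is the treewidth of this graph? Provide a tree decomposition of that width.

Treewidth 2.
One optimal decomposition is:
Bags: B1 = {c, d, e}  B2 = {a, d, e}  B3 = {b, d, e}  B4 = {d, e, f}
Tree: B1–B2, B2–B3, B3–B4

Every bag has size at most 3, so the width is 3 − 1 = 2 and tw(G) ≤ 2. The edges c–d–a–e–c form a cycle, so G is not a tree and its treewidth is at least 2. Hence tw(G) = 2 exactly.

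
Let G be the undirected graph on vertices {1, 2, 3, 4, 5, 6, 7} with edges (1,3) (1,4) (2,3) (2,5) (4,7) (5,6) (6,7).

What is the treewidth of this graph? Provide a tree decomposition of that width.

Treewidth 2.
One optimal decomposition is:
Bags: B1 = {1, 4, 7}  B2 = {1, 6, 7}  B3 = {1, 5, 6}  B4 = {1, 2, 5}  B5 = {1, 2, 3}
Tree: B1–B2, B2–B3, B3–B4, B4–B5

Each bag holds 3 vertices, so the decomposition has width 2, which upper-bounds the treewidth. The edges 1–4–7–6–5–2–3–1 form a cycle, so G is not a tree and its treewidth is at least 2. Hence tw(G) = 2 exactly.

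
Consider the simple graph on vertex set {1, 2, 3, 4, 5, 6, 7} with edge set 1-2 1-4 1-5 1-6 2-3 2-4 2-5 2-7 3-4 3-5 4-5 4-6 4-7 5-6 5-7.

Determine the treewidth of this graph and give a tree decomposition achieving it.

Treewidth 3.
One optimal decomposition is:
Bags: B1 = {2, 3, 4, 5}  B2 = {1, 2, 4, 5}  B3 = {2, 4, 5, 7}  B4 = {1, 4, 5, 6}
Tree: B1–B2, B1–B3, B2–B4

Each bag holds 4 vertices, so the decomposition has width 3, which upper-bounds the treewidth. On the other hand G contains the 4-clique {1, 2, 4, 5}. A clique must lie in a single bag of any decomposition, so no decomposition can have width below 3. The upper and lower bounds meet at 3, so that is the treewidth.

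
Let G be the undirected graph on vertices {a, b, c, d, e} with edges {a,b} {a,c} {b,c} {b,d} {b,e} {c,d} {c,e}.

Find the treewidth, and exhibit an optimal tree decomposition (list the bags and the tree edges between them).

Treewidth 2.
Bags: B1 = {b, c, e}  B2 = {b, c, d}  B3 = {a, b, c}
Tree: B1–B2, B1–B3

Every bag has size at most 3, so the width is 3 − 1 = 2 and tw(G) ≤ 2. On the other hand G contains the 3-clique {b, c, d}. A clique must lie in a single bag of any decomposition, so no decomposition can have width below 2. Combining the bounds, tw(G) = 2.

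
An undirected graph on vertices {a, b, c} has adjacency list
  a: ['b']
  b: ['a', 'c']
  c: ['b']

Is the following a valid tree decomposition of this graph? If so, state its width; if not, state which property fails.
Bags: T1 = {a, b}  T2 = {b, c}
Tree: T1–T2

Checking the three conditions: (i) the bags cover all of {a, b, c}; (ii) for each edge, some bag contains both endpoints; (iii) the bags containing any fixed vertex form a subtree. All hold, so the decomposition is valid with width 2 − 1 = 1.

Yes; width 1.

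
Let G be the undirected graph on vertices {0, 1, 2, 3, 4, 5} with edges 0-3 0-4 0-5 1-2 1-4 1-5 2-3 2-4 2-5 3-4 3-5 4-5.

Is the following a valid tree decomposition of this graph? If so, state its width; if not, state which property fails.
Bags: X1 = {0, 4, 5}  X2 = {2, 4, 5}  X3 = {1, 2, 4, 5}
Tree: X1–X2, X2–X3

A tree decomposition must satisfy three properties: every vertex lies in some bag; for every edge, both endpoints lie together in some bag; and for every vertex, the bags containing it form a connected subtree. Here vertex 3 appears in no bag, so the decomposition is invalid.

No — vertex 3 appears in no bag.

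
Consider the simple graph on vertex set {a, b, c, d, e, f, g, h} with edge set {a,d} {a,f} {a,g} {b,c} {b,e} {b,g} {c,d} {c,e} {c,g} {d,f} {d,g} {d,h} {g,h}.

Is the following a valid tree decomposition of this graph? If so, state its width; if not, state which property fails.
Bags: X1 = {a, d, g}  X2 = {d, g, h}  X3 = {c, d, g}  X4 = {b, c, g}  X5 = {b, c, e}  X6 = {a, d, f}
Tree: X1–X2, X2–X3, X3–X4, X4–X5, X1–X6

Every vertex of G appears in some bag (union = {a, b, c, d, e, f, g, h}); every edge is covered by a bag; and for each vertex v the set of bags containing v is connected in the bag tree. The decomposition is therefore valid. The largest bag has 3 vertices, so the width is 2.

Yes; width 2.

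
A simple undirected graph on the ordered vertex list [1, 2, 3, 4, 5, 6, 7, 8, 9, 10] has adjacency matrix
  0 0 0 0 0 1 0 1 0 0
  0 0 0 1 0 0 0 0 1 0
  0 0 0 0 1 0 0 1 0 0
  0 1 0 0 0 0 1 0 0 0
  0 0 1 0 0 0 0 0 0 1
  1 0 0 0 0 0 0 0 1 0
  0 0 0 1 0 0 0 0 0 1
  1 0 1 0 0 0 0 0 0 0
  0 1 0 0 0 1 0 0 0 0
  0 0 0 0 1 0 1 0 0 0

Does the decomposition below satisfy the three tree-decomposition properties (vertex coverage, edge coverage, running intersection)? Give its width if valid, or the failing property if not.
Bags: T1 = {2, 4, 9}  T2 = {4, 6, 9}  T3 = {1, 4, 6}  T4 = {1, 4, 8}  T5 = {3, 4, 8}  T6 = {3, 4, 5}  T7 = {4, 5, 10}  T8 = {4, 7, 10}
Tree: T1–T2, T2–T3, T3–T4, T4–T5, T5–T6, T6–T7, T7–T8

Yes; width 2.

Checking the three conditions: (i) the bags cover all of {1, 2, 3, 4, 5, 6, 7, 8, 9, 10}; (ii) for each edge, some bag contains both endpoints; (iii) the bags containing any fixed vertex form a subtree. All hold, so the decomposition is valid with width 3 − 1 = 2.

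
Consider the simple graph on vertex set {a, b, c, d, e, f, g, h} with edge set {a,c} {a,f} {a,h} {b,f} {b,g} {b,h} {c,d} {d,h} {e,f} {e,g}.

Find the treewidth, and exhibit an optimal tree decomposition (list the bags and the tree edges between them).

The largest bag has 3 vertices, giving width 2; this decomposition certifies tw(G) ≤ 2. The edges g–e–f–b–g form a cycle, so G is not a tree and its treewidth is at least 2. Therefore the treewidth is 2.

Treewidth 2.
One such decomposition:
Bags: B1 = {b, e, g}  B2 = {b, e, f}  B3 = {b, f, h}  B4 = {a, f, h}  B5 = {a, d, h}  B6 = {a, c, d}
Tree: B1–B2, B2–B3, B3–B4, B4–B5, B5–B6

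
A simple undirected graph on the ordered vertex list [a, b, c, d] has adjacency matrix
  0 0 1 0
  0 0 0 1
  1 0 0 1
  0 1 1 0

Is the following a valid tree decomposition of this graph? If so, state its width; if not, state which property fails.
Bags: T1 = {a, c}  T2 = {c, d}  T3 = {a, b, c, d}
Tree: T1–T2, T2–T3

A tree decomposition must satisfy three properties: every vertex lies in some bag; for every edge, both endpoints lie together in some bag; and for every vertex, the bags containing it form a connected subtree. Here bags containing vertex a are not connected in the tree, so the decomposition is invalid.

No — bags containing vertex a are not connected in the tree.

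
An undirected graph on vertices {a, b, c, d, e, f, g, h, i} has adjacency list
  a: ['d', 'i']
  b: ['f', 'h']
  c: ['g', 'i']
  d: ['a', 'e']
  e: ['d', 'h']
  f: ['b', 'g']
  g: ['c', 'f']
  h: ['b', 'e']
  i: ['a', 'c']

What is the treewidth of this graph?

A width-2 tree decomposition is:
Bags: B1 = {c, g, i}  B2 = {a, g, i}  B3 = {a, d, g}  B4 = {d, e, g}  B5 = {e, g, h}  B6 = {b, g, h}  B7 = {b, f, g}
Tree: B1–B2, B2–B3, B3–B4, B4–B5, B5–B6, B6–B7
The largest bag has 3 vertices, giving width 2; this decomposition certifies tw(G) ≤ 2. The edges g–c–i–a–d–e–h–b–f–g form a cycle, so G is not a tree and its treewidth is at least 2. Combining the bounds, tw(G) = 2.

2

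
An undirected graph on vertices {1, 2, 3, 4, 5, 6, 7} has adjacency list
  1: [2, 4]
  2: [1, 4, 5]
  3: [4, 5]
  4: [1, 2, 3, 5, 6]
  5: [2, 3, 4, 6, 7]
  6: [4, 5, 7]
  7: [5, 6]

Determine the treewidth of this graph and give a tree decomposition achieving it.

The largest bag has 3 vertices, giving width 2; this decomposition certifies tw(G) ≤ 2. On the other hand G contains the 3-clique {1, 2, 4}. A clique must lie in a single bag of any decomposition, so no decomposition can have width below 2. Therefore the treewidth is 2.

Treewidth 2.
Bags: B1 = {3, 4, 5}  B2 = {2, 4, 5}  B3 = {4, 5, 6}  B4 = {5, 6, 7}  B5 = {1, 2, 4}
Tree: B1–B2, B2–B3, B3–B4, B2–B5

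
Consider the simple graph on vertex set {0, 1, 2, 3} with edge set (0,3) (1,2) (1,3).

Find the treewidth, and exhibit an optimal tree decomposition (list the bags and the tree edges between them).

Every bag has size at most 2, so the width is 2 − 1 = 1 and tw(G) ≤ 1. Any graph with an edge has treewidth ≥ 1, and G has the edge 0–3. Combining the bounds, tw(G) = 1.

Treewidth 1.
One optimal decomposition is:
Bags: B1 = {0, 3}  B2 = {1, 3}  B3 = {1, 2}
Tree: B1–B2, B2–B3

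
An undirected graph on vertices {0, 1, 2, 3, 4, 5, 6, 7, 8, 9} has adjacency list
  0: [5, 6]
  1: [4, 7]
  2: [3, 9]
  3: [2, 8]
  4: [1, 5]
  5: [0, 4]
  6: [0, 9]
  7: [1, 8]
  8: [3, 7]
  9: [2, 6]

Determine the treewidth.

2

A width-2 tree decomposition is:
Bags: B1 = {2, 3, 9}  B2 = {3, 8, 9}  B3 = {7, 8, 9}  B4 = {1, 7, 9}  B5 = {1, 4, 9}  B6 = {4, 5, 9}  B7 = {0, 5, 9}  B8 = {0, 6, 9}
Tree: B1–B2, B2–B3, B3–B4, B4–B5, B5–B6, B6–B7, B7–B8
Every bag has size at most 3, so the width is 3 − 1 = 2 and tw(G) ≤ 2. The edges 9–2–3–8–7–1–4–5–0–6–9 form a cycle, so G is not a tree and its treewidth is at least 2. Therefore the treewidth is 2.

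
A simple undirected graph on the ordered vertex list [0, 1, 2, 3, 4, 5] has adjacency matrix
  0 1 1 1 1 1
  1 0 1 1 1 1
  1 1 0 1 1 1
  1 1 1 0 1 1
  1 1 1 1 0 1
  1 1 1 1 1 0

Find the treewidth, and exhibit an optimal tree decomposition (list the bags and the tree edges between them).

With just one bag of size 6, the width is 6 − 1 = 5, so tw(G) ≤ 5. On the other hand G contains the 6-clique {0, 1, 2, 3, 4, 5}. A clique must lie in a single bag of any decomposition, so no decomposition can have width below 5. The upper and lower bounds meet at 5, so that is the treewidth.

Treewidth 5.
Bags: B1 = {0, 1, 2, 3, 4, 5}
Tree: (single bag)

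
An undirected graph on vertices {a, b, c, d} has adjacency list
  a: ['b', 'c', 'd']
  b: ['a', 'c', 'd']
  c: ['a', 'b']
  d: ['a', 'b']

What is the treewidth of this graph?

2

A width-2 tree decomposition is:
Bags: B1 = {a, b, d}  B2 = {a, b, c}
Tree: B1–B2
The largest bag has 3 vertices, giving width 2; this decomposition certifies tw(G) ≤ 2. For the lower bound, the 3 vertices {a, b, d} are pairwise adjacent, and any tree decomposition puts a clique entirely inside one bag — forcing width ≥ 2. The upper and lower bounds meet at 2, so that is the treewidth.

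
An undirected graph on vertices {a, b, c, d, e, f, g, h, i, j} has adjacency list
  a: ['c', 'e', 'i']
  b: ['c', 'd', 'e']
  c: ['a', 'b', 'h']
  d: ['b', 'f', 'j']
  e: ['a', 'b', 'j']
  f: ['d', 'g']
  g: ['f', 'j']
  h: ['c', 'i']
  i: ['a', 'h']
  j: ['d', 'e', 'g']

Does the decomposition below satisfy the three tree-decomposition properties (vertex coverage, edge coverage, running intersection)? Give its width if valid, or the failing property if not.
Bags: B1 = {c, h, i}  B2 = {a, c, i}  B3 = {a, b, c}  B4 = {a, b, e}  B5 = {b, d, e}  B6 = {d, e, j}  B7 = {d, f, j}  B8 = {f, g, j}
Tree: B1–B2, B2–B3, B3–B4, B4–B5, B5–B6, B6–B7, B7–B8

Every vertex of G appears in some bag (union = {a, b, c, d, e, f, g, h, i, j}); every edge is covered by a bag; and for each vertex v the set of bags containing v is connected in the bag tree. The decomposition is therefore valid. The largest bag has 3 vertices, so the width is 2.

Yes; width 2.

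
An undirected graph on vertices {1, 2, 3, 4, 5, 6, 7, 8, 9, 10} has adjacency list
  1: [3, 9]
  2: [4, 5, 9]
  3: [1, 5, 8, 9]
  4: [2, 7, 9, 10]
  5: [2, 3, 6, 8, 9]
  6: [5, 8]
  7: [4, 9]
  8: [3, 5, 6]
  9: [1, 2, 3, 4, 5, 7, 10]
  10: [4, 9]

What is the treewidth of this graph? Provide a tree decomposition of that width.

Treewidth 2.
Bags: B1 = {2, 4, 9}  B2 = {2, 5, 9}  B3 = {4, 7, 9}  B4 = {4, 9, 10}  B5 = {3, 5, 9}  B6 = {1, 3, 9}  B7 = {3, 5, 8}  B8 = {5, 6, 8}
Tree: B1–B2, B1–B3, B3–B4, B2–B5, B5–B6, B5–B7, B7–B8

Each bag holds 3 vertices, so the decomposition has width 2, which upper-bounds the treewidth. Conversely, {3, 5, 8} is a clique of size 3, and the vertices of any clique must share a bag in every tree decomposition; so some bag has ≥ 3 vertices and tw(G) ≥ 2. Combining the bounds, tw(G) = 2.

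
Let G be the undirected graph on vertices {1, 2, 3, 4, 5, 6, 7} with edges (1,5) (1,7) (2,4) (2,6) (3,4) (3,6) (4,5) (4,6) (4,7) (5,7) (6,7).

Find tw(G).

2

A width-2 tree decomposition is:
Bags: B1 = {4, 6, 7}  B2 = {4, 5, 7}  B3 = {3, 4, 6}  B4 = {1, 5, 7}  B5 = {2, 4, 6}
Tree: B1–B2, B1–B3, B2–B4, B1–B5
Each bag holds 3 vertices, so the decomposition has width 2, which upper-bounds the treewidth. For the lower bound, the 3 vertices {1, 5, 7} are pairwise adjacent, and any tree decomposition puts a clique entirely inside one bag — forcing width ≥ 2. Combining the bounds, tw(G) = 2.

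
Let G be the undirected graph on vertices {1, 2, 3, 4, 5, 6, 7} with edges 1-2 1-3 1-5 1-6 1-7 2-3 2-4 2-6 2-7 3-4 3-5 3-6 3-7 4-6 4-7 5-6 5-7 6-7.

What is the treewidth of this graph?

A width-4 tree decomposition is:
Bags: B1 = {1, 2, 3, 6, 7}  B2 = {2, 3, 4, 6, 7}  B3 = {1, 3, 5, 6, 7}
Tree: B1–B2, B1–B3
Every bag has size at most 5, so the width is 5 − 1 = 4 and tw(G) ≤ 4. Conversely, {1, 2, 3, 6, 7} is a clique of size 5, and the vertices of any clique must share a bag in every tree decomposition; so some bag has ≥ 5 vertices and tw(G) ≥ 4. The upper and lower bounds meet at 4, so that is the treewidth.

4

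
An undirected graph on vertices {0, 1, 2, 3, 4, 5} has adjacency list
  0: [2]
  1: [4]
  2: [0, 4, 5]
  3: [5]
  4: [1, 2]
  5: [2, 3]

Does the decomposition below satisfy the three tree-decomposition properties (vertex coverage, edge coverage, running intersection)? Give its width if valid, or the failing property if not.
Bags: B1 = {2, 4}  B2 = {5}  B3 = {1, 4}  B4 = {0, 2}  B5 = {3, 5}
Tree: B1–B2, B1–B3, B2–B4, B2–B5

No — edge (2,5) lies in no bag.

A tree decomposition must satisfy three properties: every vertex lies in some bag; for every edge, both endpoints lie together in some bag; and for every vertex, the bags containing it form a connected subtree. Here edge (2,5) lies in no bag, so the decomposition is invalid.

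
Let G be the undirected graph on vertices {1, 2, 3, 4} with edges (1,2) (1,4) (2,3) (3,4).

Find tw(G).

2

A width-2 tree decomposition is:
Bags: B1 = {1, 2, 3}  B2 = {1, 3, 4}
Tree: B1–B2
The largest bag has 3 vertices, giving width 2; this decomposition certifies tw(G) ≤ 2. The edges 1–2–3–4–1 form a cycle, so G is not a tree and its treewidth is at least 2. Hence tw(G) = 2 exactly.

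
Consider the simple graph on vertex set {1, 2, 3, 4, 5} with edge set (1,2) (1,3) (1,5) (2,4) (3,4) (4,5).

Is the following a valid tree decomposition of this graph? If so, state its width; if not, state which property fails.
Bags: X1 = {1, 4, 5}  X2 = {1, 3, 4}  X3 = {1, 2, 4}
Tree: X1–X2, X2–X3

Every vertex of G appears in some bag (union = {1, 2, 3, 4, 5}); every edge is covered by a bag; and for each vertex v the set of bags containing v is connected in the bag tree. The decomposition is therefore valid. The largest bag has 3 vertices, so the width is 2.

Yes; width 2.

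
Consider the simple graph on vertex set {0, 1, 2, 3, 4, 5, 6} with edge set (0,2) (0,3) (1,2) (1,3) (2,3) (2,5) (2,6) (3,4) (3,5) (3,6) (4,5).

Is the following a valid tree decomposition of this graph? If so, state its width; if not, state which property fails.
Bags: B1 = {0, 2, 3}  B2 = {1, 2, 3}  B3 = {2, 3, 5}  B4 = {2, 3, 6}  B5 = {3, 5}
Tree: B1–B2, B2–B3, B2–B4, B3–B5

No — vertex 4 appears in no bag.

A tree decomposition must satisfy three properties: every vertex lies in some bag; for every edge, both endpoints lie together in some bag; and for every vertex, the bags containing it form a connected subtree. Here vertex 4 appears in no bag, so the decomposition is invalid.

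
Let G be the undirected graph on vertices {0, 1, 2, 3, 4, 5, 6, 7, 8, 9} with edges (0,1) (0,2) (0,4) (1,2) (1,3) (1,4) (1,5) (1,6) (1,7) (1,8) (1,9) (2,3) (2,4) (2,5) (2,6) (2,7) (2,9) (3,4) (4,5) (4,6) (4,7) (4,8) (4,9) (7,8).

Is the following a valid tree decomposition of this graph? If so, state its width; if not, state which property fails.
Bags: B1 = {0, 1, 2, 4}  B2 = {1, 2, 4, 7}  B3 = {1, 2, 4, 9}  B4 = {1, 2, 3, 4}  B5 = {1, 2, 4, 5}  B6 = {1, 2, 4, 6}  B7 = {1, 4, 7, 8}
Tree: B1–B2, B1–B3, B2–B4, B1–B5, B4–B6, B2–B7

Vertex coverage: the bags together contain {0, 1, 2, 3, 4, 5, 6, 7, 8, 9}, the full vertex set. Edge coverage: each edge of G has both endpoints in at least one bag. Running intersection: for every vertex, the bags containing it form a connected subtree. All three properties hold, so this is a valid tree decomposition of width max|bag| − 1 = 3, and hence tw(G) ≤ 3.

Yes; width 3.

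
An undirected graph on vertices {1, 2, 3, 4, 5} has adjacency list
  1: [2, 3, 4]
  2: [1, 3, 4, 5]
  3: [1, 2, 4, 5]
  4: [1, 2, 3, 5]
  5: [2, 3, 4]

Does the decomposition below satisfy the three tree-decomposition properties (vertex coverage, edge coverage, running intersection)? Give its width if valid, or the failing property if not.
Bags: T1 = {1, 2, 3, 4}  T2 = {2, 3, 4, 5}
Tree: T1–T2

Every vertex of G appears in some bag (union = {1, 2, 3, 4, 5}); every edge is covered by a bag; and for each vertex v the set of bags containing v is connected in the bag tree. The decomposition is therefore valid. The largest bag has 4 vertices, so the width is 3.

Yes; width 3.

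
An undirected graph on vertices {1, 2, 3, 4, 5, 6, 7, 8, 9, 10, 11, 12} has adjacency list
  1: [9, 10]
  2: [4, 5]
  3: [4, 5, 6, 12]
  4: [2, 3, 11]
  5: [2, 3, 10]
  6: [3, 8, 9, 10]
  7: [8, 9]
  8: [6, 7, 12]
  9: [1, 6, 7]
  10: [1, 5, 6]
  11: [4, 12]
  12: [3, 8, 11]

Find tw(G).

A width-3 tree decomposition is:
Bags: B1 = {1, 7, 9, 10}  B2 = {6, 7, 9, 10}  B3 = {6, 7, 8, 10}  B4 = {5, 6, 8, 10}  B5 = {3, 5, 6, 8}  B6 = {3, 5, 8, 12}  B7 = {2, 3, 5, 12}  B8 = {2, 3, 4, 12}  B9 = {2, 4, 11, 12}
Tree: B1–B2, B2–B3, B3–B4, B4–B5, B5–B6, B6–B7, B7–B8, B8–B9
The largest bag has 4 vertices, giving width 3; this decomposition certifies tw(G) ≤ 3. For the lower bound: the 4 vertex sets {1,7,9}, {10}, {6}, {3,5,8,12} are disjoint, each induces a connected subgraph, and every pair is joined by at least one edge of G. Contracting each set to a single vertex therefore yields K_{4} as a minor, and since treewidth is minor-monotone, tw(G) ≥ tw(K_{4}) = 3. Hence tw(G) = 3 exactly.

3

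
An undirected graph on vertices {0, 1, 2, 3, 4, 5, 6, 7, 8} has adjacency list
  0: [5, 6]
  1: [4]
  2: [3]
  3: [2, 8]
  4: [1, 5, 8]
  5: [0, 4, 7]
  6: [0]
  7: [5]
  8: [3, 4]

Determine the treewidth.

1

A width-1 tree decomposition is:
Bags: B1 = {4, 8}  B2 = {1, 4}  B3 = {4, 5}  B4 = {5, 7}  B5 = {3, 8}  B6 = {2, 3}  B7 = {0, 5}  B8 = {0, 6}
Tree: B1–B2, B1–B3, B3–B4, B1–B5, B5–B6, B4–B7, B7–B8
Every bag has size at most 2, so the width is 2 − 1 = 1 and tw(G) ≤ 1. Since G has at least one edge (e.g. 8–4), it is not an edgeless graph, so tw(G) ≥ 1. The upper and lower bounds meet at 1, so that is the treewidth.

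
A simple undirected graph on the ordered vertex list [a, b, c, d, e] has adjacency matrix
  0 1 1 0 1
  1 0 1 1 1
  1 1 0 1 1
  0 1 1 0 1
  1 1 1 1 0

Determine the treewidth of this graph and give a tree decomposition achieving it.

Treewidth 3.
One such decomposition:
Bags: B1 = {a, b, c, e}  B2 = {b, c, d, e}
Tree: B1–B2

The largest bag has 4 vertices, giving width 3; this decomposition certifies tw(G) ≤ 3. On the other hand G contains the 4-clique {b, c, d, e}. A clique must lie in a single bag of any decomposition, so no decomposition can have width below 3. The upper and lower bounds meet at 3, so that is the treewidth.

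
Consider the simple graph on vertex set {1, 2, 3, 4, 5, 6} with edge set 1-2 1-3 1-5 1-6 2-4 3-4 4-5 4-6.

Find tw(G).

A width-2 tree decomposition is:
Bags: B1 = {1, 4, 5}  B2 = {1, 3, 4}  B3 = {1, 2, 4}  B4 = {1, 4, 6}
Tree: B1–B2, B2–B3, B3–B4
The largest bag has 3 vertices, giving width 2; this decomposition certifies tw(G) ≤ 2. Since 5–1–3–4–5 is a cycle in G, G is not acyclic. Forests are exactly the graphs of treewidth ≤ 1, so tw(G) ≥ 2. Combining the bounds, tw(G) = 2.

2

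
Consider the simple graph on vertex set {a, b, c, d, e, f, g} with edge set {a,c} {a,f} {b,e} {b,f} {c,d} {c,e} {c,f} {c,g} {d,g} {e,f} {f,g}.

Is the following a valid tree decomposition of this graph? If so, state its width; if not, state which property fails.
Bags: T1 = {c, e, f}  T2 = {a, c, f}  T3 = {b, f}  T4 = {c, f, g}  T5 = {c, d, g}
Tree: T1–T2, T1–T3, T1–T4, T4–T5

No — edge (e,b) lies in no bag.

A tree decomposition must satisfy three properties: every vertex lies in some bag; for every edge, both endpoints lie together in some bag; and for every vertex, the bags containing it form a connected subtree. Here edge (e,b) lies in no bag, so the decomposition is invalid.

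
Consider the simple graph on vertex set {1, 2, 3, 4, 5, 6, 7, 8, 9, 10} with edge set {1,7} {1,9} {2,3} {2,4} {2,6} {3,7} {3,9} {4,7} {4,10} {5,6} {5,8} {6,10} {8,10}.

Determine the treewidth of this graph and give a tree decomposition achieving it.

The largest bag has 3 vertices, giving width 2; this decomposition certifies tw(G) ≤ 2. Since 1–9–3–7–1 is a cycle in G, G is not acyclic. Forests are exactly the graphs of treewidth ≤ 1, so tw(G) ≥ 2. The upper and lower bounds meet at 2, so that is the treewidth.

Treewidth 2.
One such decomposition:
Bags: B1 = {1, 7, 9}  B2 = {3, 7, 9}  B3 = {3, 4, 7}  B4 = {2, 3, 4}  B5 = {2, 4, 10}  B6 = {2, 6, 10}  B7 = {6, 8, 10}  B8 = {5, 6, 8}
Tree: B1–B2, B2–B3, B3–B4, B4–B5, B5–B6, B6–B7, B7–B8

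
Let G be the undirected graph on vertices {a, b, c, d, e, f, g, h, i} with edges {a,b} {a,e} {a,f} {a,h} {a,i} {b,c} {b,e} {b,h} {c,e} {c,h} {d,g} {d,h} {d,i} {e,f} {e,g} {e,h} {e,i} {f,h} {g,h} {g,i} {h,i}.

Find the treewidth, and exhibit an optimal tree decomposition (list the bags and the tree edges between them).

Treewidth 3.
Bags: B1 = {a, e, h, i}  B2 = {a, b, e, h}  B3 = {b, c, e, h}  B4 = {a, e, f, h}  B5 = {e, g, h, i}  B6 = {d, g, h, i}
Tree: B1–B2, B2–B3, B2–B4, B1–B5, B5–B6

The largest bag has 4 vertices, giving width 3; this decomposition certifies tw(G) ≤ 3. On the other hand G contains the 4-clique {d, g, h, i}. A clique must lie in a single bag of any decomposition, so no decomposition can have width below 3. Therefore the treewidth is 3.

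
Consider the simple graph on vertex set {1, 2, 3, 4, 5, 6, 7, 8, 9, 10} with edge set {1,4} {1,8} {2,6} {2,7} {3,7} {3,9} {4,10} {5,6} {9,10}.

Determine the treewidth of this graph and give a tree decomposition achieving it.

Treewidth 1.
One optimal decomposition is:
Bags: B1 = {5, 6}  B2 = {2, 6}  B3 = {2, 7}  B4 = {3, 7}  B5 = {3, 9}  B6 = {9, 10}  B7 = {4, 10}  B8 = {1, 4}  B9 = {1, 8}
Tree: B1–B2, B2–B3, B3–B4, B4–B5, B5–B6, B6–B7, B7–B8, B8–B9

The largest bag has 2 vertices, giving width 1; this decomposition certifies tw(G) ≤ 1. Since G has at least one edge (e.g. 5–6), it is not an edgeless graph, so tw(G) ≥ 1. Hence tw(G) = 1 exactly.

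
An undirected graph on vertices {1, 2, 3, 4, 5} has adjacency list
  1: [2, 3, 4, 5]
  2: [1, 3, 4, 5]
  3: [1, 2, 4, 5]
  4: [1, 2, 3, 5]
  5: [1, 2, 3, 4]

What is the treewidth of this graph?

A width-4 tree decomposition is:
Bags: B1 = {1, 2, 3, 4, 5}
Tree: (single bag)
With just one bag of size 5, the width is 5 − 1 = 4, so tw(G) ≤ 4. Conversely, {1, 2, 3, 4, 5} is a clique of size 5, and the vertices of any clique must share a bag in every tree decomposition; so some bag has ≥ 5 vertices and tw(G) ≥ 4. The upper and lower bounds meet at 4, so that is the treewidth.

4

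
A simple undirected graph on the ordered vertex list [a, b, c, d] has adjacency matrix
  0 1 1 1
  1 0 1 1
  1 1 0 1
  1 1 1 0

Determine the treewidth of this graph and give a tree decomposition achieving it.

Treewidth 3.
One optimal decomposition is:
Bags: B1 = {a, b, c, d}
Tree: (single bag)

With just one bag of size 4, the width is 4 − 1 = 3, so tw(G) ≤ 3. For the lower bound, the 4 vertices {a, b, c, d} are pairwise adjacent, and any tree decomposition puts a clique entirely inside one bag — forcing width ≥ 3. Hence tw(G) = 3 exactly.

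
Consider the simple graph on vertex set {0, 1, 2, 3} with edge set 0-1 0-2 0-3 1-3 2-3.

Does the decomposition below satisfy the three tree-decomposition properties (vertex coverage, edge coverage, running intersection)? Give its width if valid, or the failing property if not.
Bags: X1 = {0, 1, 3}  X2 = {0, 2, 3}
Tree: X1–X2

Yes; width 2.

Every vertex of G appears in some bag (union = {0, 1, 2, 3}); every edge is covered by a bag; and for each vertex v the set of bags containing v is connected in the bag tree. The decomposition is therefore valid. The largest bag has 3 vertices, so the width is 2.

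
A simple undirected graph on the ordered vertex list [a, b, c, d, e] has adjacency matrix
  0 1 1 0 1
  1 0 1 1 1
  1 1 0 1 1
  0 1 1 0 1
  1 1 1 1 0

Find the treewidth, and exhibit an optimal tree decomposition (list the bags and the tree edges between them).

The largest bag has 4 vertices, giving width 3; this decomposition certifies tw(G) ≤ 3. Conversely, {b, c, d, e} is a clique of size 4, and the vertices of any clique must share a bag in every tree decomposition; so some bag has ≥ 4 vertices and tw(G) ≥ 3. Combining the bounds, tw(G) = 3.

Treewidth 3.
Bags: B1 = {b, c, d, e}  B2 = {a, b, c, e}
Tree: B1–B2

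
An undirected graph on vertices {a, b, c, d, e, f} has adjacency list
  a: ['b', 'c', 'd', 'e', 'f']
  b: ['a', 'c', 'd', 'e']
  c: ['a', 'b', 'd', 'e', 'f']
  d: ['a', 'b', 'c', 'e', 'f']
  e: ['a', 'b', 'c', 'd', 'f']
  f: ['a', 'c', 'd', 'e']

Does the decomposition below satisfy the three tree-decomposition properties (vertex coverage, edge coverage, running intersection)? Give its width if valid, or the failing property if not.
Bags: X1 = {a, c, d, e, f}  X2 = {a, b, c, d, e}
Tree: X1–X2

Yes; width 4.

Every vertex of G appears in some bag (union = {a, b, c, d, e, f}); every edge is covered by a bag; and for each vertex v the set of bags containing v is connected in the bag tree. The decomposition is therefore valid. The largest bag has 5 vertices, so the width is 4.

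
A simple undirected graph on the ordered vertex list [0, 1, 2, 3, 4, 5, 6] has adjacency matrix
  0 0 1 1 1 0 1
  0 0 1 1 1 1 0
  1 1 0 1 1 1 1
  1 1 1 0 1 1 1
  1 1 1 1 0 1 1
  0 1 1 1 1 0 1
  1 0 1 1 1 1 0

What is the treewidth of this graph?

4

A width-4 tree decomposition is:
Bags: B1 = {0, 2, 3, 4, 6}  B2 = {2, 3, 4, 5, 6}  B3 = {1, 2, 3, 4, 5}
Tree: B1–B2, B2–B3
Each bag holds 5 vertices, so the decomposition has width 4, which upper-bounds the treewidth. Conversely, {0, 2, 3, 4, 6} is a clique of size 5, and the vertices of any clique must share a bag in every tree decomposition; so some bag has ≥ 5 vertices and tw(G) ≥ 4. The upper and lower bounds meet at 4, so that is the treewidth.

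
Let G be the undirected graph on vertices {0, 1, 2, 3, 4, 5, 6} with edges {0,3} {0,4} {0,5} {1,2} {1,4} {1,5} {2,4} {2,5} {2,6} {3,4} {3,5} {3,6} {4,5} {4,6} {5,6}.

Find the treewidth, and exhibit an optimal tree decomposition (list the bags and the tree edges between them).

The largest bag has 4 vertices, giving width 3; this decomposition certifies tw(G) ≤ 3. For the lower bound, the 4 vertices {0, 3, 4, 5} are pairwise adjacent, and any tree decomposition puts a clique entirely inside one bag — forcing width ≥ 3. The upper and lower bounds meet at 3, so that is the treewidth.

Treewidth 3.
Bags: B1 = {3, 4, 5, 6}  B2 = {0, 3, 4, 5}  B3 = {2, 4, 5, 6}  B4 = {1, 2, 4, 5}
Tree: B1–B2, B1–B3, B3–B4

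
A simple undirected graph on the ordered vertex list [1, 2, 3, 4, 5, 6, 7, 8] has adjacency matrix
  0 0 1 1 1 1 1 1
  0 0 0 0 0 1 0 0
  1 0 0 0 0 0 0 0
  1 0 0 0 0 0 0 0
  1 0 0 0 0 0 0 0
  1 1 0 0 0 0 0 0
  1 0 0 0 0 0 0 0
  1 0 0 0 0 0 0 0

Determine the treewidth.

A width-1 tree decomposition is:
Bags: B1 = {2, 6}  B2 = {1, 6}  B3 = {1, 4}  B4 = {1, 8}  B5 = {1, 5}  B6 = {1, 7}  B7 = {1, 3}
Tree: B1–B2, B2–B3, B2–B4, B2–B5, B4–B6, B6–B7
Every bag has size at most 2, so the width is 2 − 1 = 1 and tw(G) ≤ 1. Since G has at least one edge (e.g. 2–6), it is not an edgeless graph, so tw(G) ≥ 1. Hence tw(G) = 1 exactly.

1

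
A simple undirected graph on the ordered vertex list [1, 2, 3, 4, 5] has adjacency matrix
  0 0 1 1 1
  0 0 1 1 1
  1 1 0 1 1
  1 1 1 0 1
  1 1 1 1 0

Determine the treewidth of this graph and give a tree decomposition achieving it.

Each bag holds 4 vertices, so the decomposition has width 3, which upper-bounds the treewidth. Conversely, {1, 3, 4, 5} is a clique of size 4, and the vertices of any clique must share a bag in every tree decomposition; so some bag has ≥ 4 vertices and tw(G) ≥ 3. The upper and lower bounds meet at 3, so that is the treewidth.

Treewidth 3.
One optimal decomposition is:
Bags: B1 = {1, 3, 4, 5}  B2 = {2, 3, 4, 5}
Tree: B1–B2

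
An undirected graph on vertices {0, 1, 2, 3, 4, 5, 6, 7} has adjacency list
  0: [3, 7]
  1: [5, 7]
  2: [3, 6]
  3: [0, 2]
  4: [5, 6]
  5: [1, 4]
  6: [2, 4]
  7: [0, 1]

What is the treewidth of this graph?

A width-2 tree decomposition is:
Bags: B1 = {1, 4, 5}  B2 = {1, 4, 6}  B3 = {1, 2, 6}  B4 = {1, 2, 3}  B5 = {0, 1, 3}  B6 = {0, 1, 7}
Tree: B1–B2, B2–B3, B3–B4, B4–B5, B5–B6
Every bag has size at most 3, so the width is 3 − 1 = 2 and tw(G) ≤ 2. For the lower bound, G contains the cycle 1–5–4–6–2–3–0–7–1, so G is not a forest; only forests have treewidth ≤ 1, hence tw(G) ≥ 2. Combining the bounds, tw(G) = 2.

2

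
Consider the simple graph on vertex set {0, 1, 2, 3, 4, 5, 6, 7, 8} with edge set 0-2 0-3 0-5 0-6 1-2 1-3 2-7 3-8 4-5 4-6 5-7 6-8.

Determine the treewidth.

3

A width-3 tree decomposition is:
Bags: B1 = {1, 2, 5, 7}  B2 = {0, 1, 2, 5}  B3 = {0, 1, 3, 5}  B4 = {0, 3, 4, 5}  B5 = {0, 3, 4, 6}  B6 = {3, 4, 6, 8}
Tree: B1–B2, B2–B3, B3–B4, B4–B5, B5–B6
The largest bag has 4 vertices, giving width 3; this decomposition certifies tw(G) ≤ 3. For the lower bound: the 4 vertex sets {1,2,7}, {5}, {0}, {3,4,6,8} are disjoint, each induces a connected subgraph, and every pair is joined by at least one edge of G. Contracting each set to a single vertex therefore yields K_{4} as a minor, and since treewidth is minor-monotone, tw(G) ≥ tw(K_{4}) = 3. Hence tw(G) = 3 exactly.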